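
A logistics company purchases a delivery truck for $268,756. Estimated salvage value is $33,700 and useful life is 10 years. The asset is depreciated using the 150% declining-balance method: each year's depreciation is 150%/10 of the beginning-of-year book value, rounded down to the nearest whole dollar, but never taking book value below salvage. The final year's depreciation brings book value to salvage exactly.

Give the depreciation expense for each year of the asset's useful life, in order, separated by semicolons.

Depreciable base = $268,756 − $33,700 = $235,056.
Year 1: ⌊$268,756 × 150%/10⌋ = $40,313. Book value $228,443.
Year 2: ⌊$228,443 × 150%/10⌋ = $34,266. Book value $194,177.
Year 3: ⌊$194,177 × 150%/10⌋ = $29,126. Book value $165,051.
Year 4: ⌊$165,051 × 150%/10⌋ = $24,757. Book value $140,294.
Year 5: ⌊$140,294 × 150%/10⌋ = $21,044. Book value $119,250.
Year 6: ⌊$119,250 × 150%/10⌋ = $17,887. Book value $101,363.
Year 7: ⌊$101,363 × 150%/10⌋ = $15,204. Book value $86,159.
Year 8: ⌊$86,159 × 150%/10⌋ = $12,923. Book value $73,236.
Year 9: ⌊$73,236 × 150%/10⌋ = $10,985. Book value $62,251.
Year 10 (final): $62,251 − $33,700 = $28,551. Book value $33,700.

$40,313; $34,266; $29,126; $24,757; $21,044; $17,887; $15,204; $12,923; $10,985; $28,551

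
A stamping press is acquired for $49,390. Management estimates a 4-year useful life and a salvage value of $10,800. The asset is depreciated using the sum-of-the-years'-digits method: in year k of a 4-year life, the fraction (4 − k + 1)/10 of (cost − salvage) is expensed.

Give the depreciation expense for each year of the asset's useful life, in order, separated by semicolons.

$15,436; $11,577; $7,718; $3,859

Depreciable base = $49,390 − $10,800 = $38,590.
Sum of the years' digits = 4+3+2+1 = 10.
Year 1: $38,590 × 4/10 = $15,436. Book value $33,954.
Year 2: $38,590 × 3/10 = $11,577. Book value $22,377.
Year 3: $38,590 × 2/10 = $7,718. Book value $14,659.
Year 4: $38,590 × 1/10 = $3,859. Book value $10,800.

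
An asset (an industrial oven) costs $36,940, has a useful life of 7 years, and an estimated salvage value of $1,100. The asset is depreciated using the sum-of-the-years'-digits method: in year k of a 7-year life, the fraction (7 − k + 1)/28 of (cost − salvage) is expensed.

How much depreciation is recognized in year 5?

$3,840

Depreciable base = $36,940 − $1,100 = $35,840.
Sum of the years' digits = 7+6+5+4+3+2+1 = 28.
Year 1: $35,840 × 7/28 = $8,960. Book value $27,980.
Year 2: $35,840 × 6/28 = $7,680. Book value $20,300.
Year 3: $35,840 × 5/28 = $6,400. Book value $13,900.
Year 4: $35,840 × 4/28 = $5,120. Book value $8,780.
Year 5: $35,840 × 3/28 = $3,840. Book value $4,940.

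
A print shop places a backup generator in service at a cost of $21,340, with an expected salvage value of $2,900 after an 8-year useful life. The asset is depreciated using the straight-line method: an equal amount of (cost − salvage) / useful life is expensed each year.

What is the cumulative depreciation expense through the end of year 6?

Depreciable base = $21,340 − $2,900 = $18,440.
Annual expense = $18,440 / 8 = $2,305.
End of year 1: book value $19,035.
End of year 2: book value $16,730.
End of year 3: book value $14,425.
End of year 4: book value $12,120.
End of year 5: book value $9,815.
End of year 6: book value $7,510.
Accumulated through year 6 = $21,340 − $7,510 = $13,830.

$13,830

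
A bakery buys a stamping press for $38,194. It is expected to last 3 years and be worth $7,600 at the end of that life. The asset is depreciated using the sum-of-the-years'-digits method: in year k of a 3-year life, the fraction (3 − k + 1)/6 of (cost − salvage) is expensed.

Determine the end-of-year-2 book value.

$12,699

Depreciable base = $38,194 − $7,600 = $30,594.
Sum of the years' digits = 3+2+1 = 6.
Year 1: $30,594 × 3/6 = $15,297. Book value $22,897.
Year 2: $30,594 × 2/6 = $10,198. Book value $12,699.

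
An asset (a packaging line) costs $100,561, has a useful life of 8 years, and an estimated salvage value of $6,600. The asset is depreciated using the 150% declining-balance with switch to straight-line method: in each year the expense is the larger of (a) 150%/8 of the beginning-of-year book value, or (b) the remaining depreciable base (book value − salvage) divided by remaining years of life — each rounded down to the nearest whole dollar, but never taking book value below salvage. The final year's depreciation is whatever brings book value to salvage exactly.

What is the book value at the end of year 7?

Depreciable base = $100,561 − $6,600 = $93,961.
Year 1: DB = ⌊$100,561 × 150%/8⌋ = $18,855; SL = ⌊$93,961/8⌋ = $11,745 → take DB $18,855. Book value $81,706.
Year 2: DB = ⌊$81,706 × 150%/8⌋ = $15,319; SL = ⌊$75,106/7⌋ = $10,729 → take DB $15,319. Book value $66,387.
Year 3: DB = ⌊$66,387 × 150%/8⌋ = $12,447; SL = ⌊$59,787/6⌋ = $9,964 → take DB $12,447. Book value $53,940.
Year 4: DB = ⌊$53,940 × 150%/8⌋ = $10,113; SL = ⌊$47,340/5⌋ = $9,468 → take DB $10,113. Book value $43,827.
Year 5: DB = ⌊$43,827 × 150%/8⌋ = $8,217; SL = ⌊$37,227/4⌋ = $9,306 → take SL $9,306. Book value $34,521.
Year 6: DB = ⌊$34,521 × 150%/8⌋ = $6,472; SL = ⌊$27,921/3⌋ = $9,307 → take SL $9,307. Book value $25,214.
Year 7: DB = ⌊$25,214 × 150%/8⌋ = $4,727; SL = ⌊$18,614/2⌋ = $9,307 → take SL $9,307. Book value $15,907.

$15,907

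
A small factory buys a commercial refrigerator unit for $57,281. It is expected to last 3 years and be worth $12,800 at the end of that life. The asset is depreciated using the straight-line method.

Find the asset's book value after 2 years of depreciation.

Depreciable base = $57,281 − $12,800 = $44,481.
Annual expense = $44,481 / 3 = $14,827.
End of year 1: book value $42,454.
End of year 2: book value $27,627.

$27,627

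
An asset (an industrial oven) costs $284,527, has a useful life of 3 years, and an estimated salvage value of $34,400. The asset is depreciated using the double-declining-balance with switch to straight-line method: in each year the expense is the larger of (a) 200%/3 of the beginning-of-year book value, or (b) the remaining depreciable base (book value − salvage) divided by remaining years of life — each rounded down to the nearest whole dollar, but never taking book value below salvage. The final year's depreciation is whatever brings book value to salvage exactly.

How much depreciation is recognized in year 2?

Depreciable base = $284,527 − $34,400 = $250,127.
Year 1: DB = ⌊$284,527 × 200%/3⌋ = $189,684; SL = ⌊$250,127/3⌋ = $83,375 → take DB $189,684. Book value $94,843.
Year 2: DB = ⌊$94,843 × 200%/3⌋ = $63,228; SL = ⌊$60,443/2⌋ = $30,221 → take DB $63,228, capped at $60,443. Book value $34,400.

$60,443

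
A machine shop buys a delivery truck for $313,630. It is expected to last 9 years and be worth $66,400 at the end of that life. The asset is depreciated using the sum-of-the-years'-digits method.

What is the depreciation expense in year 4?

Depreciable base = $313,630 − $66,400 = $247,230.
Sum of the years' digits = 9+8+7+6+5+4+3+2+1 = 45.
Year 1: $247,230 × 9/45 = $49,446. Book value $264,184.
Year 2: $247,230 × 8/45 = $43,952. Book value $220,232.
Year 3: $247,230 × 7/45 = $38,458. Book value $181,774.
Year 4: $247,230 × 6/45 = $32,964. Book value $148,810.

$32,964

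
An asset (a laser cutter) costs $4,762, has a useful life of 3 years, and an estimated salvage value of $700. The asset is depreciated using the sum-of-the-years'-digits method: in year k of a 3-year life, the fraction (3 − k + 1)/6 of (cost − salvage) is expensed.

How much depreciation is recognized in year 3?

$677

Depreciable base = $4,762 − $700 = $4,062.
Sum of the years' digits = 3+2+1 = 6.
Year 1: $4,062 × 3/6 = $2,031. Book value $2,731.
Year 2: $4,062 × 2/6 = $1,354. Book value $1,377.
Year 3: $4,062 × 1/6 = $677. Book value $700.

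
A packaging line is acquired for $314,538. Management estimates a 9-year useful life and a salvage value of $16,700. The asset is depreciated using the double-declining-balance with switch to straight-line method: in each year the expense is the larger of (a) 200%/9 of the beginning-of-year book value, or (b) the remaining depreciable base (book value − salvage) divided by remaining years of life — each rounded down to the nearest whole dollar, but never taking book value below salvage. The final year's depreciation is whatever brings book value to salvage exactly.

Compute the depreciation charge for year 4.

$32,887

Depreciable base = $314,538 − $16,700 = $297,838.
Year 1: DB = ⌊$314,538 × 200%/9⌋ = $69,897; SL = ⌊$297,838/9⌋ = $33,093 → take DB $69,897. Book value $244,641.
Year 2: DB = ⌊$244,641 × 200%/9⌋ = $54,364; SL = ⌊$227,941/8⌋ = $28,492 → take DB $54,364. Book value $190,277.
Year 3: DB = ⌊$190,277 × 200%/9⌋ = $42,283; SL = ⌊$173,577/7⌋ = $24,796 → take DB $42,283. Book value $147,994.
Year 4: DB = ⌊$147,994 × 200%/9⌋ = $32,887; SL = ⌊$131,294/6⌋ = $21,882 → take DB $32,887. Book value $115,107.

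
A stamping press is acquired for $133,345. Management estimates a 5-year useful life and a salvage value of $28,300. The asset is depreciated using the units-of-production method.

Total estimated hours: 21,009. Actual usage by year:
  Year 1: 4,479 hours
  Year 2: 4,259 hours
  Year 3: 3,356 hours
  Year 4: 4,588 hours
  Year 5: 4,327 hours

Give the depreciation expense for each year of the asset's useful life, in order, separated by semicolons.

$22,395; $21,295; $16,780; $22,940; $21,635

Depreciable base = $133,345 − $28,300 = $105,045.
Rate = $105,045 / 21,009 hours = $5 per hour.
Year 1: 4,479 × $5 = $22,395. Book value $110,950.
Year 2: 4,259 × $5 = $21,295. Book value $89,655.
Year 3: 3,356 × $5 = $16,780. Book value $72,875.
Year 4: 4,588 × $5 = $22,940. Book value $49,935.
Year 5: 4,327 × $5 = $21,635. Book value $28,300.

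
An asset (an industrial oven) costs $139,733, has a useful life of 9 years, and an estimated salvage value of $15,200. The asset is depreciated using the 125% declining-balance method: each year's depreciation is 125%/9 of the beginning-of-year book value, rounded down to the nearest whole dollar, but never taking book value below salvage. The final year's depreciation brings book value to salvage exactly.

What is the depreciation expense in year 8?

$6,814

Depreciable base = $139,733 − $15,200 = $124,533.
Year 1: ⌊$139,733 × 125%/9⌋ = $19,407. Book value $120,326.
Year 2: ⌊$120,326 × 125%/9⌋ = $16,711. Book value $103,615.
Year 3: ⌊$103,615 × 125%/9⌋ = $14,390. Book value $89,225.
Year 4: ⌊$89,225 × 125%/9⌋ = $12,392. Book value $76,833.
Year 5: ⌊$76,833 × 125%/9⌋ = $10,671. Book value $66,162.
Year 6: ⌊$66,162 × 125%/9⌋ = $9,189. Book value $56,973.
Year 7: ⌊$56,973 × 125%/9⌋ = $7,912. Book value $49,061.
Year 8: ⌊$49,061 × 125%/9⌋ = $6,814. Book value $42,247.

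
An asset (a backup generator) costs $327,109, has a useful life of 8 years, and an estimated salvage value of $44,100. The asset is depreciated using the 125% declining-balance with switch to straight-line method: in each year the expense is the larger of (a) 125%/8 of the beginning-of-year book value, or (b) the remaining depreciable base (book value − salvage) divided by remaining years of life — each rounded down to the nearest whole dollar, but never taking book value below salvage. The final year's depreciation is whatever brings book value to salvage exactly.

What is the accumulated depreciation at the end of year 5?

Depreciable base = $327,109 − $44,100 = $283,009.
Year 1: DB = ⌊$327,109 × 125%/8⌋ = $51,110; SL = ⌊$283,009/8⌋ = $35,376 → take DB $51,110. Book value $275,999.
Year 2: DB = ⌊$275,999 × 125%/8⌋ = $43,124; SL = ⌊$231,899/7⌋ = $33,128 → take DB $43,124. Book value $232,875.
Year 3: DB = ⌊$232,875 × 125%/8⌋ = $36,386; SL = ⌊$188,775/6⌋ = $31,462 → take DB $36,386. Book value $196,489.
Year 4: DB = ⌊$196,489 × 125%/8⌋ = $30,701; SL = ⌊$152,389/5⌋ = $30,477 → take DB $30,701. Book value $165,788.
Year 5: DB = ⌊$165,788 × 125%/8⌋ = $25,904; SL = ⌊$121,688/4⌋ = $30,422 → take SL $30,422. Book value $135,366.
Accumulated through year 5 = $327,109 − $135,366 = $191,743.

$191,743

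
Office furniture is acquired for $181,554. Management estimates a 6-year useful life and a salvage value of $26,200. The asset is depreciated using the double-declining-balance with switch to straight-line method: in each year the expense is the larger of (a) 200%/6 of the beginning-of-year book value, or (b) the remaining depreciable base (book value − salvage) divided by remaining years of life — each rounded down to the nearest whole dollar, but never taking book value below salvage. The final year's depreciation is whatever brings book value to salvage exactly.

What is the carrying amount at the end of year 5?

$26,200

Depreciable base = $181,554 − $26,200 = $155,354.
Year 1: DB = ⌊$181,554 × 200%/6⌋ = $60,518; SL = ⌊$155,354/6⌋ = $25,892 → take DB $60,518. Book value $121,036.
Year 2: DB = ⌊$121,036 × 200%/6⌋ = $40,345; SL = ⌊$94,836/5⌋ = $18,967 → take DB $40,345. Book value $80,691.
Year 3: DB = ⌊$80,691 × 200%/6⌋ = $26,897; SL = ⌊$54,491/4⌋ = $13,622 → take DB $26,897. Book value $53,794.
Year 4: DB = ⌊$53,794 × 200%/6⌋ = $17,931; SL = ⌊$27,594/3⌋ = $9,198 → take DB $17,931. Book value $35,863.
Year 5: DB = ⌊$35,863 × 200%/6⌋ = $11,954; SL = ⌊$9,663/2⌋ = $4,831 → take DB $11,954, capped at $9,663. Book value $26,200.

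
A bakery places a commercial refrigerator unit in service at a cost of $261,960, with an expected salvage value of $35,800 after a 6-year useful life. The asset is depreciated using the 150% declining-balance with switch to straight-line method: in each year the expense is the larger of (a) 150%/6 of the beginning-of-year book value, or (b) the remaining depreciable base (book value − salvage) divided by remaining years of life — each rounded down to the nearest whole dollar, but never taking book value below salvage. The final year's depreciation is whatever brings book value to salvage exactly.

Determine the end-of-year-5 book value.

$59,344

Depreciable base = $261,960 − $35,800 = $226,160.
Year 1: DB = ⌊$261,960 × 150%/6⌋ = $65,490; SL = ⌊$226,160/6⌋ = $37,693 → take DB $65,490. Book value $196,470.
Year 2: DB = ⌊$196,470 × 150%/6⌋ = $49,117; SL = ⌊$160,670/5⌋ = $32,134 → take DB $49,117. Book value $147,353.
Year 3: DB = ⌊$147,353 × 150%/6⌋ = $36,838; SL = ⌊$111,553/4⌋ = $27,888 → take DB $36,838. Book value $110,515.
Year 4: DB = ⌊$110,515 × 150%/6⌋ = $27,628; SL = ⌊$74,715/3⌋ = $24,905 → take DB $27,628. Book value $82,887.
Year 5: DB = ⌊$82,887 × 150%/6⌋ = $20,721; SL = ⌊$47,087/2⌋ = $23,543 → take SL $23,543. Book value $59,344.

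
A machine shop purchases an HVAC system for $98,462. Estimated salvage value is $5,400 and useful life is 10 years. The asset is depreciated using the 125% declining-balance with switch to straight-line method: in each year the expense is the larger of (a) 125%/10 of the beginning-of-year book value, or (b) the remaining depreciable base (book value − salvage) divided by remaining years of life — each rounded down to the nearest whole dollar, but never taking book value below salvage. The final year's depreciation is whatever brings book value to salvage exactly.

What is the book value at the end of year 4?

$57,312

Depreciable base = $98,462 − $5,400 = $93,062.
Year 1: DB = ⌊$98,462 × 125%/10⌋ = $12,307; SL = ⌊$93,062/10⌋ = $9,306 → take DB $12,307. Book value $86,155.
Year 2: DB = ⌊$86,155 × 125%/10⌋ = $10,769; SL = ⌊$80,755/9⌋ = $8,972 → take DB $10,769. Book value $75,386.
Year 3: DB = ⌊$75,386 × 125%/10⌋ = $9,423; SL = ⌊$69,986/8⌋ = $8,748 → take DB $9,423. Book value $65,963.
Year 4: DB = ⌊$65,963 × 125%/10⌋ = $8,245; SL = ⌊$60,563/7⌋ = $8,651 → take SL $8,651. Book value $57,312.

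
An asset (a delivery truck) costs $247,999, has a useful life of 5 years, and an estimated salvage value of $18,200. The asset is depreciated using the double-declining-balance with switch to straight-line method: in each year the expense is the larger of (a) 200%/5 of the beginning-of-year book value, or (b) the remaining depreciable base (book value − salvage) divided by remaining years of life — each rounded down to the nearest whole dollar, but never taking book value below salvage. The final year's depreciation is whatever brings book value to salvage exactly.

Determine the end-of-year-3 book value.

$53,568

Depreciable base = $247,999 − $18,200 = $229,799.
Year 1: DB = ⌊$247,999 × 200%/5⌋ = $99,199; SL = ⌊$229,799/5⌋ = $45,959 → take DB $99,199. Book value $148,800.
Year 2: DB = ⌊$148,800 × 200%/5⌋ = $59,520; SL = ⌊$130,600/4⌋ = $32,650 → take DB $59,520. Book value $89,280.
Year 3: DB = ⌊$89,280 × 200%/5⌋ = $35,712; SL = ⌊$71,080/3⌋ = $23,693 → take DB $35,712. Book value $53,568.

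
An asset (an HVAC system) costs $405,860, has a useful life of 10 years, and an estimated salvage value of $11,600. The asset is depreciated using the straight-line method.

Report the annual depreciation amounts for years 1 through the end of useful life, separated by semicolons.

$39,426; $39,426; $39,426; $39,426; $39,426; $39,426; $39,426; $39,426; $39,426; $39,426

Depreciable base = $405,860 − $11,600 = $394,260.
Annual expense = $394,260 / 10 = $39,426.
End of year 1: book value $366,434.
End of year 2: book value $327,008.
End of year 3: book value $287,582.
End of year 4: book value $248,156.
End of year 5: book value $208,730.
End of year 6: book value $169,304.
End of year 7: book value $129,878.
End of year 8: book value $90,452.
End of year 9: book value $51,026.
End of year 10: book value $11,600.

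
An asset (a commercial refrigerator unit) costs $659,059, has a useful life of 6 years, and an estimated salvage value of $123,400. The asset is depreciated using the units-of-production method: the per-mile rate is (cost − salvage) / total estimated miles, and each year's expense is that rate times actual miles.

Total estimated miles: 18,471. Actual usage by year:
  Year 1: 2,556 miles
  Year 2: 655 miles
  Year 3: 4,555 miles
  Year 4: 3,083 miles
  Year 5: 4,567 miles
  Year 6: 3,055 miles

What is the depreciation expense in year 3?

Depreciable base = $659,059 − $123,400 = $535,659.
Rate = $535,659 / 18,471 miles = $29 per mile.
Year 1: 2,556 × $29 = $74,124. Book value $584,935.
Year 2: 655 × $29 = $18,995. Book value $565,940.
Year 3: 4,555 × $29 = $132,095. Book value $433,845.

$132,095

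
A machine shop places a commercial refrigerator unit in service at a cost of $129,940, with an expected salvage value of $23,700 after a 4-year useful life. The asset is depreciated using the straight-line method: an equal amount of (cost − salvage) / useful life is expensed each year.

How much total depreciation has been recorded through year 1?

Depreciable base = $129,940 − $23,700 = $106,240.
Annual expense = $106,240 / 4 = $26,560.
End of year 1: book value $103,380.
Accumulated through year 1 = $129,940 − $103,380 = $26,560.

$26,560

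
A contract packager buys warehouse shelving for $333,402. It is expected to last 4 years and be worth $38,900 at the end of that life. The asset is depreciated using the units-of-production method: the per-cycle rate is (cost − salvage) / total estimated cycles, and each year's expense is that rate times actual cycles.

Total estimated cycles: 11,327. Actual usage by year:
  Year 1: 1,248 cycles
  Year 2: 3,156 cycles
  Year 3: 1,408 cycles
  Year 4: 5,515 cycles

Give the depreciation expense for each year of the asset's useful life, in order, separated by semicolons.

Depreciable base = $333,402 − $38,900 = $294,502.
Rate = $294,502 / 11,327 cycles = $26 per cycle.
Year 1: 1,248 × $26 = $32,448. Book value $300,954.
Year 2: 3,156 × $26 = $82,056. Book value $218,898.
Year 3: 1,408 × $26 = $36,608. Book value $182,290.
Year 4: 5,515 × $26 = $143,390. Book value $38,900.

$32,448; $82,056; $36,608; $143,390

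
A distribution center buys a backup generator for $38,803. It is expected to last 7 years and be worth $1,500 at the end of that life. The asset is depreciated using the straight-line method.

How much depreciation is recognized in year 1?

$5,329

Depreciable base = $38,803 − $1,500 = $37,303.
Annual expense = $37,303 / 7 = $5,329.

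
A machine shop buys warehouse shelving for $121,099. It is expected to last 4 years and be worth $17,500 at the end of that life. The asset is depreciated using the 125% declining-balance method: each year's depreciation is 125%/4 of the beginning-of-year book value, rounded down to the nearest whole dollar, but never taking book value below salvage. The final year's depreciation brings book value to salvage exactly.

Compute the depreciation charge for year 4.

$21,852

Depreciable base = $121,099 − $17,500 = $103,599.
Year 1: ⌊$121,099 × 125%/4⌋ = $37,843. Book value $83,256.
Year 2: ⌊$83,256 × 125%/4⌋ = $26,017. Book value $57,239.
Year 3: ⌊$57,239 × 125%/4⌋ = $17,887. Book value $39,352.
Year 4 (final): $39,352 − $17,500 = $21,852. Book value $17,500.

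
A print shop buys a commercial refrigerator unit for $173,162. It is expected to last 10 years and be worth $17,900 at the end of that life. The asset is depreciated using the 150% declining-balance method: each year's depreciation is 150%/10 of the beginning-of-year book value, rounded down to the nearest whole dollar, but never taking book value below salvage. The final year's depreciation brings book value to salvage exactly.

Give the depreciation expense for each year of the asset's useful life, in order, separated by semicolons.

$25,974; $22,078; $18,766; $15,951; $13,558; $11,525; $9,796; $8,327; $7,078; $22,209

Depreciable base = $173,162 − $17,900 = $155,262.
Year 1: ⌊$173,162 × 150%/10⌋ = $25,974. Book value $147,188.
Year 2: ⌊$147,188 × 150%/10⌋ = $22,078. Book value $125,110.
Year 3: ⌊$125,110 × 150%/10⌋ = $18,766. Book value $106,344.
Year 4: ⌊$106,344 × 150%/10⌋ = $15,951. Book value $90,393.
Year 5: ⌊$90,393 × 150%/10⌋ = $13,558. Book value $76,835.
Year 6: ⌊$76,835 × 150%/10⌋ = $11,525. Book value $65,310.
Year 7: ⌊$65,310 × 150%/10⌋ = $9,796. Book value $55,514.
Year 8: ⌊$55,514 × 150%/10⌋ = $8,327. Book value $47,187.
Year 9: ⌊$47,187 × 150%/10⌋ = $7,078. Book value $40,109.
Year 10 (final): $40,109 − $17,900 = $22,209. Book value $17,900.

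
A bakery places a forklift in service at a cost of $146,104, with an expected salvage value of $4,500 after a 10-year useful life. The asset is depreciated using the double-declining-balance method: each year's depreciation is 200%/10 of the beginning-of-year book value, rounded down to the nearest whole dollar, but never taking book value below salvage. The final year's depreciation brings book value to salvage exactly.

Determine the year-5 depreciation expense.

Depreciable base = $146,104 − $4,500 = $141,604.
Year 1: ⌊$146,104 × 200%/10⌋ = $29,220. Book value $116,884.
Year 2: ⌊$116,884 × 200%/10⌋ = $23,376. Book value $93,508.
Year 3: ⌊$93,508 × 200%/10⌋ = $18,701. Book value $74,807.
Year 4: ⌊$74,807 × 200%/10⌋ = $14,961. Book value $59,846.
Year 5: ⌊$59,846 × 200%/10⌋ = $11,969. Book value $47,877.

$11,969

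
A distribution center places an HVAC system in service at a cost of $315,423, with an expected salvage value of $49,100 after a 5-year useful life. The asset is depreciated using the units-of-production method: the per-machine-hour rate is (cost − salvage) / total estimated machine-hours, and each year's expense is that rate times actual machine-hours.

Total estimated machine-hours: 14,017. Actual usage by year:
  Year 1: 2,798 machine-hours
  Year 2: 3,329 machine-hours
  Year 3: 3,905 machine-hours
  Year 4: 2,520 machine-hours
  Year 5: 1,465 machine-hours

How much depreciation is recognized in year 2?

Depreciable base = $315,423 − $49,100 = $266,323.
Rate = $266,323 / 14,017 machine-hours = $19 per machine-hour.
Year 1: 2,798 × $19 = $53,162. Book value $262,261.
Year 2: 3,329 × $19 = $63,251. Book value $199,010.

$63,251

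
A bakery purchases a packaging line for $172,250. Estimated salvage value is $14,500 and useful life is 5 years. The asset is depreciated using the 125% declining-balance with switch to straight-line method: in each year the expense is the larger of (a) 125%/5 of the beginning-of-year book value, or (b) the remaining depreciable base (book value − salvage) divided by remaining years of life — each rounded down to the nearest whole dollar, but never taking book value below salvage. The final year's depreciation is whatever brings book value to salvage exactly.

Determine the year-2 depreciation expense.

$32,297

Depreciable base = $172,250 − $14,500 = $157,750.
Year 1: DB = ⌊$172,250 × 125%/5⌋ = $43,062; SL = ⌊$157,750/5⌋ = $31,550 → take DB $43,062. Book value $129,188.
Year 2: DB = ⌊$129,188 × 125%/5⌋ = $32,297; SL = ⌊$114,688/4⌋ = $28,672 → take DB $32,297. Book value $96,891.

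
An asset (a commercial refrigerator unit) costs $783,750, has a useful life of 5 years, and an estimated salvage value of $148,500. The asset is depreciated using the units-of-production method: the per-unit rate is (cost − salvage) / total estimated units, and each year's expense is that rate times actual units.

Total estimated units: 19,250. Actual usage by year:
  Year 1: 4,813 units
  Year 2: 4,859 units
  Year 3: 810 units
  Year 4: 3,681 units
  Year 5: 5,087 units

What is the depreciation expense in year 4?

$121,473

Depreciable base = $783,750 − $148,500 = $635,250.
Rate = $635,250 / 19,250 units = $33 per unit.
Year 1: 4,813 × $33 = $158,829. Book value $624,921.
Year 2: 4,859 × $33 = $160,347. Book value $464,574.
Year 3: 810 × $33 = $26,730. Book value $437,844.
Year 4: 3,681 × $33 = $121,473. Book value $316,371.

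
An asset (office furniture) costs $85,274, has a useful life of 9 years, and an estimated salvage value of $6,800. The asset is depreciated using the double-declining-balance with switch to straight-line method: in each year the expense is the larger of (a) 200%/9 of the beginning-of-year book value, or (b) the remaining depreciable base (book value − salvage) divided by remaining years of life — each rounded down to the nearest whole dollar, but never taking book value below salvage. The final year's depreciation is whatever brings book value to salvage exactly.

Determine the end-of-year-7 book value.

$14,684

Depreciable base = $85,274 − $6,800 = $78,474.
Year 1: DB = ⌊$85,274 × 200%/9⌋ = $18,949; SL = ⌊$78,474/9⌋ = $8,719 → take DB $18,949. Book value $66,325.
Year 2: DB = ⌊$66,325 × 200%/9⌋ = $14,738; SL = ⌊$59,525/8⌋ = $7,440 → take DB $14,738. Book value $51,587.
Year 3: DB = ⌊$51,587 × 200%/9⌋ = $11,463; SL = ⌊$44,787/7⌋ = $6,398 → take DB $11,463. Book value $40,124.
Year 4: DB = ⌊$40,124 × 200%/9⌋ = $8,916; SL = ⌊$33,324/6⌋ = $5,554 → take DB $8,916. Book value $31,208.
Year 5: DB = ⌊$31,208 × 200%/9⌋ = $6,935; SL = ⌊$24,408/5⌋ = $4,881 → take DB $6,935. Book value $24,273.
Year 6: DB = ⌊$24,273 × 200%/9⌋ = $5,394; SL = ⌊$17,473/4⌋ = $4,368 → take DB $5,394. Book value $18,879.
Year 7: DB = ⌊$18,879 × 200%/9⌋ = $4,195; SL = ⌊$12,079/3⌋ = $4,026 → take DB $4,195. Book value $14,684.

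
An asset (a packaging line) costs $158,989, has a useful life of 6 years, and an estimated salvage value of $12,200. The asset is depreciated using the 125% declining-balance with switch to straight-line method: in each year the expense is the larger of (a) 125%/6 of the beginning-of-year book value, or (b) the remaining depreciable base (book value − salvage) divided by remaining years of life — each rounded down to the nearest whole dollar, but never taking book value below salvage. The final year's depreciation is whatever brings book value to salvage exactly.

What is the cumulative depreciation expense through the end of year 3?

$81,205

Depreciable base = $158,989 − $12,200 = $146,789.
Year 1: DB = ⌊$158,989 × 125%/6⌋ = $33,122; SL = ⌊$146,789/6⌋ = $24,464 → take DB $33,122. Book value $125,867.
Year 2: DB = ⌊$125,867 × 125%/6⌋ = $26,222; SL = ⌊$113,667/5⌋ = $22,733 → take DB $26,222. Book value $99,645.
Year 3: DB = ⌊$99,645 × 125%/6⌋ = $20,759; SL = ⌊$87,445/4⌋ = $21,861 → take SL $21,861. Book value $77,784.
Accumulated through year 3 = $158,989 − $77,784 = $81,205.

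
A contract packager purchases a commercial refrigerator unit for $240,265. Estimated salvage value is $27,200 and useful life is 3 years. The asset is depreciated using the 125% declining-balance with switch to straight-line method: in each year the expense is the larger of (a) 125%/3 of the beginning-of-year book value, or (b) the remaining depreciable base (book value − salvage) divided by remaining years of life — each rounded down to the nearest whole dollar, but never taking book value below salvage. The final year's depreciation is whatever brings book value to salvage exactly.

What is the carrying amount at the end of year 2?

$81,758

Depreciable base = $240,265 − $27,200 = $213,065.
Year 1: DB = ⌊$240,265 × 125%/3⌋ = $100,110; SL = ⌊$213,065/3⌋ = $71,021 → take DB $100,110. Book value $140,155.
Year 2: DB = ⌊$140,155 × 125%/3⌋ = $58,397; SL = ⌊$112,955/2⌋ = $56,477 → take DB $58,397. Book value $81,758.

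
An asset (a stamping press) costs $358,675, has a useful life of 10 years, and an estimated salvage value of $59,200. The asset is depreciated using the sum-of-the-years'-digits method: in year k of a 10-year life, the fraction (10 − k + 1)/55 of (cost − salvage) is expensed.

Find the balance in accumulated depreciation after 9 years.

$294,030

Depreciable base = $358,675 − $59,200 = $299,475.
Sum of the years' digits = 10+9+8+7+6+5+4+3+2+1 = 55.
Year 1: $299,475 × 10/55 = $54,450. Book value $304,225.
Year 2: $299,475 × 9/55 = $49,005. Book value $255,220.
Year 3: $299,475 × 8/55 = $43,560. Book value $211,660.
Year 4: $299,475 × 7/55 = $38,115. Book value $173,545.
Year 5: $299,475 × 6/55 = $32,670. Book value $140,875.
Year 6: $299,475 × 5/55 = $27,225. Book value $113,650.
Year 7: $299,475 × 4/55 = $21,780. Book value $91,870.
Year 8: $299,475 × 3/55 = $16,335. Book value $75,535.
Year 9: $299,475 × 2/55 = $10,890. Book value $64,645.
Accumulated through year 9 = $358,675 − $64,645 = $294,030.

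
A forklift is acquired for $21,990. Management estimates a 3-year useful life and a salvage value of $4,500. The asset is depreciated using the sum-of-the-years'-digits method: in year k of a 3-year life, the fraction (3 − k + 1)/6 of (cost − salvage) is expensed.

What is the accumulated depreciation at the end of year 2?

$14,575

Depreciable base = $21,990 − $4,500 = $17,490.
Sum of the years' digits = 3+2+1 = 6.
Year 1: $17,490 × 3/6 = $8,745. Book value $13,245.
Year 2: $17,490 × 2/6 = $5,830. Book value $7,415.
Accumulated through year 2 = $21,990 − $7,415 = $14,575.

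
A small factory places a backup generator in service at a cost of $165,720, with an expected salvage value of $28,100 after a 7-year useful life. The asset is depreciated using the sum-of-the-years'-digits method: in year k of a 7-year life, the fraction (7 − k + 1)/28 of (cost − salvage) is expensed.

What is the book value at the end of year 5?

Depreciable base = $165,720 − $28,100 = $137,620.
Sum of the years' digits = 7+6+5+4+3+2+1 = 28.
Year 1: $137,620 × 7/28 = $34,405. Book value $131,315.
Year 2: $137,620 × 6/28 = $29,490. Book value $101,825.
Year 3: $137,620 × 5/28 = $24,575. Book value $77,250.
Year 4: $137,620 × 4/28 = $19,660. Book value $57,590.
Year 5: $137,620 × 3/28 = $14,745. Book value $42,845.

$42,845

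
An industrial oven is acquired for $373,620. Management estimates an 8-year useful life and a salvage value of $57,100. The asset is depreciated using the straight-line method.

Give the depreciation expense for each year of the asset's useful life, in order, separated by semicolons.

$39,565; $39,565; $39,565; $39,565; $39,565; $39,565; $39,565; $39,565

Depreciable base = $373,620 − $57,100 = $316,520.
Annual expense = $316,520 / 8 = $39,565.
End of year 1: book value $334,055.
End of year 2: book value $294,490.
End of year 3: book value $254,925.
End of year 4: book value $215,360.
End of year 5: book value $175,795.
End of year 6: book value $136,230.
End of year 7: book value $96,665.
End of year 8: book value $57,100.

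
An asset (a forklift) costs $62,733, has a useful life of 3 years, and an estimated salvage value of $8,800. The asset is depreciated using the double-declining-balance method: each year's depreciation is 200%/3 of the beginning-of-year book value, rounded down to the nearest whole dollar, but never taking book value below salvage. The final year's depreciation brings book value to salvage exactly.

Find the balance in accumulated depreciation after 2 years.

$53,933

Depreciable base = $62,733 − $8,800 = $53,933.
Year 1: ⌊$62,733 × 200%/3⌋ = $41,822. Book value $20,911.
Year 2: ⌊$20,911 × 200%/3⌋ = $13,940, capped at $12,111. Book value $8,800.
Accumulated through year 2 = $62,733 − $8,800 = $53,933.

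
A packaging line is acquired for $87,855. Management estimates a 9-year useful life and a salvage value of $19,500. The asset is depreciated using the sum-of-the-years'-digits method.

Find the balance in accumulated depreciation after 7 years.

Depreciable base = $87,855 − $19,500 = $68,355.
Sum of the years' digits = 9+8+7+6+5+4+3+2+1 = 45.
Year 1: $68,355 × 9/45 = $13,671. Book value $74,184.
Year 2: $68,355 × 8/45 = $12,152. Book value $62,032.
Year 3: $68,355 × 7/45 = $10,633. Book value $51,399.
Year 4: $68,355 × 6/45 = $9,114. Book value $42,285.
Year 5: $68,355 × 5/45 = $7,595. Book value $34,690.
Year 6: $68,355 × 4/45 = $6,076. Book value $28,614.
Year 7: $68,355 × 3/45 = $4,557. Book value $24,057.
Accumulated through year 7 = $87,855 − $24,057 = $63,798.

$63,798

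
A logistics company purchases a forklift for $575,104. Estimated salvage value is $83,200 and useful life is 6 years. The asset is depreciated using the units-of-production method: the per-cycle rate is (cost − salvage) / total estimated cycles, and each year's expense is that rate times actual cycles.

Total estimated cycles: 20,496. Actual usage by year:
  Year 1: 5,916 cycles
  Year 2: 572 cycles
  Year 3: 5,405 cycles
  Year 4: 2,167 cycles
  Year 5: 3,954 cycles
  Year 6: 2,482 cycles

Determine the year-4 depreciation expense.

$52,008

Depreciable base = $575,104 − $83,200 = $491,904.
Rate = $491,904 / 20,496 cycles = $24 per cycle.
Year 1: 5,916 × $24 = $141,984. Book value $433,120.
Year 2: 572 × $24 = $13,728. Book value $419,392.
Year 3: 5,405 × $24 = $129,720. Book value $289,672.
Year 4: 2,167 × $24 = $52,008. Book value $237,664.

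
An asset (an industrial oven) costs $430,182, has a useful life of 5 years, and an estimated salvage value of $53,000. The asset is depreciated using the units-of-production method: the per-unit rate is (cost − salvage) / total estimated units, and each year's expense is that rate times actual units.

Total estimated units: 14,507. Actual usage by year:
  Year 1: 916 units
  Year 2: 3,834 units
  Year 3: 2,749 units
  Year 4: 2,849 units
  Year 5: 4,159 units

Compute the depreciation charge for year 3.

Depreciable base = $430,182 − $53,000 = $377,182.
Rate = $377,182 / 14,507 units = $26 per unit.
Year 1: 916 × $26 = $23,816. Book value $406,366.
Year 2: 3,834 × $26 = $99,684. Book value $306,682.
Year 3: 2,749 × $26 = $71,474. Book value $235,208.

$71,474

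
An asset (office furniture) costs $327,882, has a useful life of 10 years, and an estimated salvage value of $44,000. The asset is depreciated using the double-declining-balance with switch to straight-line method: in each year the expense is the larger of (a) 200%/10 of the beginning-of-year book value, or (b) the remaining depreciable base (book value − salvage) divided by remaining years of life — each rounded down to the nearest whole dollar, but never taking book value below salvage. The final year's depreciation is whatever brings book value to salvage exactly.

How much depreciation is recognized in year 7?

$17,190

Depreciable base = $327,882 − $44,000 = $283,882.
Year 1: DB = ⌊$327,882 × 200%/10⌋ = $65,576; SL = ⌊$283,882/10⌋ = $28,388 → take DB $65,576. Book value $262,306.
Year 2: DB = ⌊$262,306 × 200%/10⌋ = $52,461; SL = ⌊$218,306/9⌋ = $24,256 → take DB $52,461. Book value $209,845.
Year 3: DB = ⌊$209,845 × 200%/10⌋ = $41,969; SL = ⌊$165,845/8⌋ = $20,730 → take DB $41,969. Book value $167,876.
Year 4: DB = ⌊$167,876 × 200%/10⌋ = $33,575; SL = ⌊$123,876/7⌋ = $17,696 → take DB $33,575. Book value $134,301.
Year 5: DB = ⌊$134,301 × 200%/10⌋ = $26,860; SL = ⌊$90,301/6⌋ = $15,050 → take DB $26,860. Book value $107,441.
Year 6: DB = ⌊$107,441 × 200%/10⌋ = $21,488; SL = ⌊$63,441/5⌋ = $12,688 → take DB $21,488. Book value $85,953.
Year 7: DB = ⌊$85,953 × 200%/10⌋ = $17,190; SL = ⌊$41,953/4⌋ = $10,488 → take DB $17,190. Book value $68,763.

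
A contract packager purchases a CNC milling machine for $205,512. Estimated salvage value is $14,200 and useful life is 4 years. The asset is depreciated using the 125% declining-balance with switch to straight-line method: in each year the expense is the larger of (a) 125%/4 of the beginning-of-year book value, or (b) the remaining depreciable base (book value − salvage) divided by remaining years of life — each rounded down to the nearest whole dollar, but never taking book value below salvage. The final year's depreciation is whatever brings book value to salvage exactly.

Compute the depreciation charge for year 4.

$41,469

Depreciable base = $205,512 − $14,200 = $191,312.
Year 1: DB = ⌊$205,512 × 125%/4⌋ = $64,222; SL = ⌊$191,312/4⌋ = $47,828 → take DB $64,222. Book value $141,290.
Year 2: DB = ⌊$141,290 × 125%/4⌋ = $44,153; SL = ⌊$127,090/3⌋ = $42,363 → take DB $44,153. Book value $97,137.
Year 3: DB = ⌊$97,137 × 125%/4⌋ = $30,355; SL = ⌊$82,937/2⌋ = $41,468 → take SL $41,468. Book value $55,669.
Year 4 (final): $55,669 − $14,200 = $41,469. Book value $14,200.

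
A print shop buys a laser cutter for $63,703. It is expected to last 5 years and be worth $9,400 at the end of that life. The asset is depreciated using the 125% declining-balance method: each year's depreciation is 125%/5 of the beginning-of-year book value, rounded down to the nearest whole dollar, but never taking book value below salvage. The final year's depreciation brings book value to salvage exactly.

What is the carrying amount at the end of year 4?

Depreciable base = $63,703 − $9,400 = $54,303.
Year 1: ⌊$63,703 × 125%/5⌋ = $15,925. Book value $47,778.
Year 2: ⌊$47,778 × 125%/5⌋ = $11,944. Book value $35,834.
Year 3: ⌊$35,834 × 125%/5⌋ = $8,958. Book value $26,876.
Year 4: ⌊$26,876 × 125%/5⌋ = $6,719. Book value $20,157.

$20,157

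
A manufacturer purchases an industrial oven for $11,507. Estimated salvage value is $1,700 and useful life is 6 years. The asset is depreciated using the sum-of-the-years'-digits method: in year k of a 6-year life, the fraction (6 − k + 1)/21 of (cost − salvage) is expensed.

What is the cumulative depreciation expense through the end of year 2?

Depreciable base = $11,507 − $1,700 = $9,807.
Sum of the years' digits = 6+5+4+3+2+1 = 21.
Year 1: $9,807 × 6/21 = $2,802. Book value $8,705.
Year 2: $9,807 × 5/21 = $2,335. Book value $6,370.
Accumulated through year 2 = $11,507 − $6,370 = $5,137.

$5,137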